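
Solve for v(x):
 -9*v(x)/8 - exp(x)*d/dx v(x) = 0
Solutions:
 v(x) = C1*exp(9*exp(-x)/8)


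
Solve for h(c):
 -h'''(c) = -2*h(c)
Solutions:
 h(c) = C3*exp(2^(1/3)*c) + (C1*sin(2^(1/3)*sqrt(3)*c/2) + C2*cos(2^(1/3)*sqrt(3)*c/2))*exp(-2^(1/3)*c/2)


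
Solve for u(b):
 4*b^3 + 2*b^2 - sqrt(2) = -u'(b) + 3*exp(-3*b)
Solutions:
 u(b) = C1 - b^4 - 2*b^3/3 + sqrt(2)*b - exp(-3*b)


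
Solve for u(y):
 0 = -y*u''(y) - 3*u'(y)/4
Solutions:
 u(y) = C1 + C2*y^(1/4)


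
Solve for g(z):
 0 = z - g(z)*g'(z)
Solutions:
 g(z) = -sqrt(C1 + z^2)
 g(z) = sqrt(C1 + z^2)


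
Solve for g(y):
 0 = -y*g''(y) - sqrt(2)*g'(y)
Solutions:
 g(y) = C1 + C2*y^(1 - sqrt(2))


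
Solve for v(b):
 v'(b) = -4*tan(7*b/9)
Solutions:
 v(b) = C1 + 36*log(cos(7*b/9))/7


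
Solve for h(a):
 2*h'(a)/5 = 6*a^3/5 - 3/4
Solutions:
 h(a) = C1 + 3*a^4/4 - 15*a/8


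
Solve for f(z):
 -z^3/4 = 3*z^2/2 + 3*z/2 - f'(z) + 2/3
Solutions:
 f(z) = C1 + z^4/16 + z^3/2 + 3*z^2/4 + 2*z/3


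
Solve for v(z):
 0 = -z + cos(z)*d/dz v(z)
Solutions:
 v(z) = C1 + Integral(z/cos(z), z)


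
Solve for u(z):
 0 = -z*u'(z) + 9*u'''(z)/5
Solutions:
 u(z) = C1 + Integral(C2*airyai(15^(1/3)*z/3) + C3*airybi(15^(1/3)*z/3), z)


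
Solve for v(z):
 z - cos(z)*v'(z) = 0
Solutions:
 v(z) = C1 + Integral(z/cos(z), z)


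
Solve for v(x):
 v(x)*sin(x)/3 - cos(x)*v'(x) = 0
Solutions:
 v(x) = C1/cos(x)^(1/3)


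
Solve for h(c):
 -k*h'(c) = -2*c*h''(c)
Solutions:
 h(c) = C1 + c^(re(k)/2 + 1)*(C2*sin(log(c)*Abs(im(k))/2) + C3*cos(log(c)*im(k)/2))


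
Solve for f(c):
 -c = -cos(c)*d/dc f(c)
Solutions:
 f(c) = C1 + Integral(c/cos(c), c)


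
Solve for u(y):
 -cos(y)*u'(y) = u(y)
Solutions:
 u(y) = C1*sqrt(sin(y) - 1)/sqrt(sin(y) + 1)


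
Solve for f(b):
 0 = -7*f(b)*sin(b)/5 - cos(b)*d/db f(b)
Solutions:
 f(b) = C1*cos(b)^(7/5)


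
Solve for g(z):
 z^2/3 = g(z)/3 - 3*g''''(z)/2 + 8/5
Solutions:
 g(z) = C1*exp(-2^(1/4)*sqrt(3)*z/3) + C2*exp(2^(1/4)*sqrt(3)*z/3) + C3*sin(2^(1/4)*sqrt(3)*z/3) + C4*cos(2^(1/4)*sqrt(3)*z/3) + z^2 - 24/5


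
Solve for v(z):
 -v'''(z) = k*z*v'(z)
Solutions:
 v(z) = C1 + Integral(C2*airyai(z*(-k)^(1/3)) + C3*airybi(z*(-k)^(1/3)), z)


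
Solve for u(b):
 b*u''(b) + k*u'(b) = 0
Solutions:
 u(b) = C1 + b^(1 - re(k))*(C2*sin(log(b)*Abs(im(k))) + C3*cos(log(b)*im(k)))


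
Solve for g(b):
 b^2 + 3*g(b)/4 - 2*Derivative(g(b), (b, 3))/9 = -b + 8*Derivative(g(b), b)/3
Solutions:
 g(b) = C1*exp(2^(1/3)*b*(-2^(1/3)*(27 + sqrt(17113))^(1/3)/8 + 4/(27 + sqrt(17113))^(1/3)))*sin(2^(1/3)*sqrt(3)*b*(4/(27 + sqrt(17113))^(1/3) + 2^(1/3)*(27 + sqrt(17113))^(1/3)/8)) + C2*exp(2^(1/3)*b*(-2^(1/3)*(27 + sqrt(17113))^(1/3)/8 + 4/(27 + sqrt(17113))^(1/3)))*cos(2^(1/3)*sqrt(3)*b*(4/(27 + sqrt(17113))^(1/3) + 2^(1/3)*(27 + sqrt(17113))^(1/3)/8)) + C3*exp(2^(1/3)*b*(-8/(27 + sqrt(17113))^(1/3) + 2^(1/3)*(27 + sqrt(17113))^(1/3)/4)) - 4*b^2/3 - 292*b/27 - 9344/243


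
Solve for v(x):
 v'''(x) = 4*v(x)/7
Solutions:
 v(x) = C3*exp(14^(2/3)*x/7) + (C1*sin(14^(2/3)*sqrt(3)*x/14) + C2*cos(14^(2/3)*sqrt(3)*x/14))*exp(-14^(2/3)*x/14)


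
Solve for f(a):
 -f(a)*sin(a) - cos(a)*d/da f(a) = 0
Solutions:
 f(a) = C1*cos(a)


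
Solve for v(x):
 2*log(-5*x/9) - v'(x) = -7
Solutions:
 v(x) = C1 + 2*x*log(-x) + x*(-4*log(3) + 2*log(5) + 5)


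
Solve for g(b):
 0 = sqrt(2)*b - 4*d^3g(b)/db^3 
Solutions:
 g(b) = C1 + C2*b + C3*b^2 + sqrt(2)*b^4/96


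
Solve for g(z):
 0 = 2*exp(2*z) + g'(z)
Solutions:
 g(z) = C1 - exp(2*z)


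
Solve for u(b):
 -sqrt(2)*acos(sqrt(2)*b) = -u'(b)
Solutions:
 u(b) = C1 + sqrt(2)*(b*acos(sqrt(2)*b) - sqrt(2)*sqrt(1 - 2*b^2)/2)


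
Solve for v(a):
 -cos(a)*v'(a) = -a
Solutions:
 v(a) = C1 + Integral(a/cos(a), a)


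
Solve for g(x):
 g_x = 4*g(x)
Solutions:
 g(x) = C1*exp(4*x)


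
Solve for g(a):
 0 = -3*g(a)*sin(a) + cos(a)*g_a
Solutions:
 g(a) = C1/cos(a)^3


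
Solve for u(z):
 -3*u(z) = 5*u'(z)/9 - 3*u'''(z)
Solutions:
 u(z) = C1*exp(-2^(1/3)*z*(10/(sqrt(530941) + 729)^(1/3) + 2^(1/3)*(sqrt(530941) + 729)^(1/3))/36)*sin(2^(1/3)*sqrt(3)*z*(-2^(1/3)*(sqrt(530941) + 729)^(1/3) + 10/(sqrt(530941) + 729)^(1/3))/36) + C2*exp(-2^(1/3)*z*(10/(sqrt(530941) + 729)^(1/3) + 2^(1/3)*(sqrt(530941) + 729)^(1/3))/36)*cos(2^(1/3)*sqrt(3)*z*(-2^(1/3)*(sqrt(530941) + 729)^(1/3) + 10/(sqrt(530941) + 729)^(1/3))/36) + C3*exp(2^(1/3)*z*(10/(sqrt(530941) + 729)^(1/3) + 2^(1/3)*(sqrt(530941) + 729)^(1/3))/18)


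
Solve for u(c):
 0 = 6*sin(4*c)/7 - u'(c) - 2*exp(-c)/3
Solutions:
 u(c) = C1 - 3*cos(4*c)/14 + 2*exp(-c)/3


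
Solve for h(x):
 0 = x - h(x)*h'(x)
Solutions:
 h(x) = -sqrt(C1 + x^2)
 h(x) = sqrt(C1 + x^2)


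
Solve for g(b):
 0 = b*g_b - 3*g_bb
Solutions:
 g(b) = C1 + C2*erfi(sqrt(6)*b/6)


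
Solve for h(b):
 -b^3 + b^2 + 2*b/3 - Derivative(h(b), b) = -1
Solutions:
 h(b) = C1 - b^4/4 + b^3/3 + b^2/3 + b


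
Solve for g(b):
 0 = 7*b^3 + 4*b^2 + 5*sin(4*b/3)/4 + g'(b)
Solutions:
 g(b) = C1 - 7*b^4/4 - 4*b^3/3 + 15*cos(4*b/3)/16


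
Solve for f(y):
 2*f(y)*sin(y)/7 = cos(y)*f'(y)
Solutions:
 f(y) = C1/cos(y)^(2/7)


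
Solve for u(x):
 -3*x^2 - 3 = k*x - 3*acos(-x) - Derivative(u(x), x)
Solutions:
 u(x) = C1 + k*x^2/2 + x^3 - 3*x*acos(-x) + 3*x - 3*sqrt(1 - x^2)


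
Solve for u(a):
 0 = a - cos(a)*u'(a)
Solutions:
 u(a) = C1 + Integral(a/cos(a), a)


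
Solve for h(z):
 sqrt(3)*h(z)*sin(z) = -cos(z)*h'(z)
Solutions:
 h(z) = C1*cos(z)^(sqrt(3))


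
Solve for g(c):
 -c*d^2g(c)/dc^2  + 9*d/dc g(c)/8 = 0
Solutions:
 g(c) = C1 + C2*c^(17/8)


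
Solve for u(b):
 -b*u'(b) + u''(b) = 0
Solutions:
 u(b) = C1 + C2*erfi(sqrt(2)*b/2)


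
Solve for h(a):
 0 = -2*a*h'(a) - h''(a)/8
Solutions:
 h(a) = C1 + C2*erf(2*sqrt(2)*a)


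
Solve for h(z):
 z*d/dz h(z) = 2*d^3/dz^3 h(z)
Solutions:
 h(z) = C1 + Integral(C2*airyai(2^(2/3)*z/2) + C3*airybi(2^(2/3)*z/2), z)


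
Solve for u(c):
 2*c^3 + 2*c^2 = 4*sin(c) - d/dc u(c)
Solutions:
 u(c) = C1 - c^4/2 - 2*c^3/3 - 4*cos(c)


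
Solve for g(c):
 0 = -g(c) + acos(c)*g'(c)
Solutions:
 g(c) = C1*exp(Integral(1/acos(c), c))


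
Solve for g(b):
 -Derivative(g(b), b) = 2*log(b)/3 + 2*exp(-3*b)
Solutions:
 g(b) = C1 - 2*b*log(b)/3 + 2*b/3 + 2*exp(-3*b)/3


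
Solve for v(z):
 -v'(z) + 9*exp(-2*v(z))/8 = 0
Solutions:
 v(z) = log(C1 + 9*z)/2 - log(2)
 v(z) = log(-sqrt(C1 + 9*z)) - log(2)


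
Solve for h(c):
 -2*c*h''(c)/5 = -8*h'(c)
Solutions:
 h(c) = C1 + C2*c^21


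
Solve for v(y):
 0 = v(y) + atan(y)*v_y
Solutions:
 v(y) = C1*exp(-Integral(1/atan(y), y))


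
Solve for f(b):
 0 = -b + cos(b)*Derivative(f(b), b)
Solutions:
 f(b) = C1 + Integral(b/cos(b), b)


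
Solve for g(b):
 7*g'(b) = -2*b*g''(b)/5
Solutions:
 g(b) = C1 + C2/b^(33/2)


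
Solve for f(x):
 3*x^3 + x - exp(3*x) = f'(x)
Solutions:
 f(x) = C1 + 3*x^4/4 + x^2/2 - exp(3*x)/3


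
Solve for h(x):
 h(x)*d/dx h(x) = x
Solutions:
 h(x) = -sqrt(C1 + x^2)
 h(x) = sqrt(C1 + x^2)


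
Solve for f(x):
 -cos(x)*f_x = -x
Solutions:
 f(x) = C1 + Integral(x/cos(x), x)


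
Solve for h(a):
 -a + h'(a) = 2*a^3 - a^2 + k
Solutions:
 h(a) = C1 + a^4/2 - a^3/3 + a^2/2 + a*k


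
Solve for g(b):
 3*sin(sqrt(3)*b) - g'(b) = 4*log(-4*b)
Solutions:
 g(b) = C1 - 4*b*log(-b) - 8*b*log(2) + 4*b - sqrt(3)*cos(sqrt(3)*b)


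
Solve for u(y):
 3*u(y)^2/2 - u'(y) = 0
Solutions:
 u(y) = -2/(C1 + 3*y)


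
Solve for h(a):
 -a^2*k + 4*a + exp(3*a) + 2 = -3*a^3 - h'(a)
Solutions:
 h(a) = C1 - 3*a^4/4 + a^3*k/3 - 2*a^2 - 2*a - exp(3*a)/3


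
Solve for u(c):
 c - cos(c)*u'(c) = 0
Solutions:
 u(c) = C1 + Integral(c/cos(c), c)


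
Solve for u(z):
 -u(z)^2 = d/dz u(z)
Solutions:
 u(z) = 1/(C1 + z)


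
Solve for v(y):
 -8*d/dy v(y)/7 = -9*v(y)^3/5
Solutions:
 v(y) = -2*sqrt(5)*sqrt(-1/(C1 + 63*y))
 v(y) = 2*sqrt(5)*sqrt(-1/(C1 + 63*y))


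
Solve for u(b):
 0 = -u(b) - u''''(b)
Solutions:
 u(b) = (C1*sin(sqrt(2)*b/2) + C2*cos(sqrt(2)*b/2))*exp(-sqrt(2)*b/2) + (C3*sin(sqrt(2)*b/2) + C4*cos(sqrt(2)*b/2))*exp(sqrt(2)*b/2)


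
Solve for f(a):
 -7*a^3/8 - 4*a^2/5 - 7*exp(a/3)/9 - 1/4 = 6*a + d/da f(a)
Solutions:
 f(a) = C1 - 7*a^4/32 - 4*a^3/15 - 3*a^2 - a/4 - 7*exp(a/3)/3


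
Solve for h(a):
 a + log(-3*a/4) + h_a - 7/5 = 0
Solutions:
 h(a) = C1 - a^2/2 - a*log(-a) + a*(-log(3) + 2*log(2) + 12/5)


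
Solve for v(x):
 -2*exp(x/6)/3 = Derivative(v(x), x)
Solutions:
 v(x) = C1 - 4*exp(x/6)


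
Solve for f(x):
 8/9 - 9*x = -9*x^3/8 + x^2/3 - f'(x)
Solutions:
 f(x) = C1 - 9*x^4/32 + x^3/9 + 9*x^2/2 - 8*x/9


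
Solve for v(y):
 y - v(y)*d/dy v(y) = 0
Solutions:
 v(y) = -sqrt(C1 + y^2)
 v(y) = sqrt(C1 + y^2)


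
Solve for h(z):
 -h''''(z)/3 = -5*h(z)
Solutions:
 h(z) = C1*exp(-15^(1/4)*z) + C2*exp(15^(1/4)*z) + C3*sin(15^(1/4)*z) + C4*cos(15^(1/4)*z)


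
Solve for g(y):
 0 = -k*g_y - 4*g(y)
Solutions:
 g(y) = C1*exp(-4*y/k)


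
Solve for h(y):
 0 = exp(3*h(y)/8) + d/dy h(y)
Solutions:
 h(y) = 8*log((-3^(2/3)/3 - 3^(1/6)*I)*(1/(C1 + y))^(1/3))
 h(y) = 8*log((-3^(2/3)/3 + 3^(1/6)*I)*(1/(C1 + y))^(1/3))
 h(y) = 8*log(1/(C1 + 3*y))/3 + 8*log(2)


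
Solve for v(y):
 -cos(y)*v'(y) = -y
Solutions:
 v(y) = C1 + Integral(y/cos(y), y)


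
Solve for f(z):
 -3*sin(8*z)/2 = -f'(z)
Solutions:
 f(z) = C1 - 3*cos(8*z)/16


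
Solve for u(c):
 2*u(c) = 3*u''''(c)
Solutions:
 u(c) = C1*exp(-2^(1/4)*3^(3/4)*c/3) + C2*exp(2^(1/4)*3^(3/4)*c/3) + C3*sin(2^(1/4)*3^(3/4)*c/3) + C4*cos(2^(1/4)*3^(3/4)*c/3)


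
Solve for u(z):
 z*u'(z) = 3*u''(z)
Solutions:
 u(z) = C1 + C2*erfi(sqrt(6)*z/6)


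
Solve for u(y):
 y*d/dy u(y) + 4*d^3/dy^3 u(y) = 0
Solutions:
 u(y) = C1 + Integral(C2*airyai(-2^(1/3)*y/2) + C3*airybi(-2^(1/3)*y/2), y)


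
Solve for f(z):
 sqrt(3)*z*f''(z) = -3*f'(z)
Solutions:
 f(z) = C1 + C2*z^(1 - sqrt(3))


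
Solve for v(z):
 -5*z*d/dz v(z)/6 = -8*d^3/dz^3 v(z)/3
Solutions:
 v(z) = C1 + Integral(C2*airyai(2^(2/3)*5^(1/3)*z/4) + C3*airybi(2^(2/3)*5^(1/3)*z/4), z)


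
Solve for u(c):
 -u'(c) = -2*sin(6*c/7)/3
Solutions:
 u(c) = C1 - 7*cos(6*c/7)/9


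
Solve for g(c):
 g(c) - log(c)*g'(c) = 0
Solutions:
 g(c) = C1*exp(li(c))


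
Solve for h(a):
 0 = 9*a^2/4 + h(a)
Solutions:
 h(a) = -9*a^2/4


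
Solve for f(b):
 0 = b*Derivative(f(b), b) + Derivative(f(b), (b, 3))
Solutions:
 f(b) = C1 + Integral(C2*airyai(-b) + C3*airybi(-b), b)


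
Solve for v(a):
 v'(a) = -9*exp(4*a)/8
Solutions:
 v(a) = C1 - 9*exp(4*a)/32


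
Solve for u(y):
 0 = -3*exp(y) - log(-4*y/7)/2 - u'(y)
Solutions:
 u(y) = C1 - y*log(-y)/2 + y*(-log(2) + 1/2 + log(7)/2) - 3*exp(y)


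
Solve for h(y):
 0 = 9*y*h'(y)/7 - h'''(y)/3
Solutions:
 h(y) = C1 + Integral(C2*airyai(3*7^(2/3)*y/7) + C3*airybi(3*7^(2/3)*y/7), y)


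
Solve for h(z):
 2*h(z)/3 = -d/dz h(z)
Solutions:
 h(z) = C1*exp(-2*z/3)


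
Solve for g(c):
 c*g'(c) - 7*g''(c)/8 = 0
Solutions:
 g(c) = C1 + C2*erfi(2*sqrt(7)*c/7)


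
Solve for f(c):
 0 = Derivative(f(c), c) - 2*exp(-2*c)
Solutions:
 f(c) = C1 - exp(-2*c)


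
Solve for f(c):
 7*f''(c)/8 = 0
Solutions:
 f(c) = C1 + C2*c


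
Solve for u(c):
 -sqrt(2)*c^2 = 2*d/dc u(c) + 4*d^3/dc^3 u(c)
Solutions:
 u(c) = C1 + C2*sin(sqrt(2)*c/2) + C3*cos(sqrt(2)*c/2) - sqrt(2)*c^3/6 + 2*sqrt(2)*c


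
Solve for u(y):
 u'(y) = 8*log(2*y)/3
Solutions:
 u(y) = C1 + 8*y*log(y)/3 - 8*y/3 + 8*y*log(2)/3


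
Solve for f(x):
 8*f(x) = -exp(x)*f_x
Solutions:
 f(x) = C1*exp(8*exp(-x))


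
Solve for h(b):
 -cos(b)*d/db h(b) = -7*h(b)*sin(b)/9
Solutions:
 h(b) = C1/cos(b)^(7/9)


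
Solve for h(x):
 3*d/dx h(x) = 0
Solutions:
 h(x) = C1


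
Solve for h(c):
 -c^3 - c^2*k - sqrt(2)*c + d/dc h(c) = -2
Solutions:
 h(c) = C1 + c^4/4 + c^3*k/3 + sqrt(2)*c^2/2 - 2*c


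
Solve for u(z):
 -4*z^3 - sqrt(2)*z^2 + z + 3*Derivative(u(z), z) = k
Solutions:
 u(z) = C1 + k*z/3 + z^4/3 + sqrt(2)*z^3/9 - z^2/6


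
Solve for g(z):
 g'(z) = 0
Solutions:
 g(z) = C1


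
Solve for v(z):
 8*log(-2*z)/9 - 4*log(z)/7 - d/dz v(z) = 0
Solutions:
 v(z) = C1 + 20*z*log(z)/63 + 4*z*(-5 + 14*log(2) + 14*I*pi)/63


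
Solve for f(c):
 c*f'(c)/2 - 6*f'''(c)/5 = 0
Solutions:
 f(c) = C1 + Integral(C2*airyai(90^(1/3)*c/6) + C3*airybi(90^(1/3)*c/6), c)


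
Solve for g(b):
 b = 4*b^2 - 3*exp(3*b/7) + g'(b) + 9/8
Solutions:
 g(b) = C1 - 4*b^3/3 + b^2/2 - 9*b/8 + 7*exp(3*b/7)


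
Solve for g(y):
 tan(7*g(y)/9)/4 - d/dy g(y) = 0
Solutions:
 g(y) = -9*asin(C1*exp(7*y/36))/7 + 9*pi/7
 g(y) = 9*asin(C1*exp(7*y/36))/7


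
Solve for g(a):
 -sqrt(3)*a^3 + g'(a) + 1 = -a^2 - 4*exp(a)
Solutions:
 g(a) = C1 + sqrt(3)*a^4/4 - a^3/3 - a - 4*exp(a)


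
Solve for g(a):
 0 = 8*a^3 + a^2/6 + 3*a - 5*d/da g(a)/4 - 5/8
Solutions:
 g(a) = C1 + 8*a^4/5 + 2*a^3/45 + 6*a^2/5 - a/2


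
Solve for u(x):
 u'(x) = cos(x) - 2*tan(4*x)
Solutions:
 u(x) = C1 + log(cos(4*x))/2 + sin(x)


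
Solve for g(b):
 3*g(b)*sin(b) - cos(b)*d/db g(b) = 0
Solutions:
 g(b) = C1/cos(b)^3


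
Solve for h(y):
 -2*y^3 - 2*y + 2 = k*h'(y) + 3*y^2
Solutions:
 h(y) = C1 - y^4/(2*k) - y^3/k - y^2/k + 2*y/k


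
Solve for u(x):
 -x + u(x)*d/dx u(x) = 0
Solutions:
 u(x) = -sqrt(C1 + x^2)
 u(x) = sqrt(C1 + x^2)


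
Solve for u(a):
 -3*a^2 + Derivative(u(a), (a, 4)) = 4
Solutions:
 u(a) = C1 + C2*a + C3*a^2 + C4*a^3 + a^6/120 + a^4/6


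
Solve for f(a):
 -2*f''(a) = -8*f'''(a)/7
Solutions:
 f(a) = C1 + C2*a + C3*exp(7*a/4)


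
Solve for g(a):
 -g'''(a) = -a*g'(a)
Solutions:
 g(a) = C1 + Integral(C2*airyai(a) + C3*airybi(a), a)


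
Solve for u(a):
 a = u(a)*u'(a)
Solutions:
 u(a) = -sqrt(C1 + a^2)
 u(a) = sqrt(C1 + a^2)


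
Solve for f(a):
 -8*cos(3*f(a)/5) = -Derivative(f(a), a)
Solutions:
 -8*a - 5*log(sin(3*f(a)/5) - 1)/6 + 5*log(sin(3*f(a)/5) + 1)/6 = C1


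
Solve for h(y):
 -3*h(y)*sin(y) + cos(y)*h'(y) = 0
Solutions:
 h(y) = C1/cos(y)^3


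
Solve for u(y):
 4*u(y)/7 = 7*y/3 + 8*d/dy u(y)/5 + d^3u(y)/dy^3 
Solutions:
 u(y) = C1*exp(-y*(-28*1575^(1/3)*2^(2/3)/(225 + sqrt(144705))^(1/3) + 1470^(1/3)*(225 + sqrt(144705))^(1/3))/210)*sin(3^(1/6)*y*(84*175^(1/3)*2^(2/3)/(225 + sqrt(144705))^(1/3) + 3^(2/3)*490^(1/3)*(225 + sqrt(144705))^(1/3))/210) + C2*exp(-y*(-28*1575^(1/3)*2^(2/3)/(225 + sqrt(144705))^(1/3) + 1470^(1/3)*(225 + sqrt(144705))^(1/3))/210)*cos(3^(1/6)*y*(84*175^(1/3)*2^(2/3)/(225 + sqrt(144705))^(1/3) + 3^(2/3)*490^(1/3)*(225 + sqrt(144705))^(1/3))/210) + C3*exp(y*(-28*1575^(1/3)*2^(2/3)/(225 + sqrt(144705))^(1/3) + 1470^(1/3)*(225 + sqrt(144705))^(1/3))/105) + 49*y/12 + 343/30


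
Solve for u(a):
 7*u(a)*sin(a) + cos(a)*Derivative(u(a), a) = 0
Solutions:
 u(a) = C1*cos(a)^7


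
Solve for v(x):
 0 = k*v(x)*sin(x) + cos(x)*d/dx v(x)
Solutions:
 v(x) = C1*exp(k*log(cos(x)))


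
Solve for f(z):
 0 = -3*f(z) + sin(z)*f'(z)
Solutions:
 f(z) = C1*(cos(z) - 1)^(3/2)/(cos(z) + 1)^(3/2)


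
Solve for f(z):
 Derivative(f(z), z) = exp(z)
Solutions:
 f(z) = C1 + exp(z)


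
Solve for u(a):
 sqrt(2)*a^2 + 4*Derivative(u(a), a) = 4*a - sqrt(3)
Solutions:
 u(a) = C1 - sqrt(2)*a^3/12 + a^2/2 - sqrt(3)*a/4


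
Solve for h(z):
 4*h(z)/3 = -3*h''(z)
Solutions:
 h(z) = C1*sin(2*z/3) + C2*cos(2*z/3)


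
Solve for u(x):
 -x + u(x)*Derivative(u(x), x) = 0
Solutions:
 u(x) = -sqrt(C1 + x^2)
 u(x) = sqrt(C1 + x^2)


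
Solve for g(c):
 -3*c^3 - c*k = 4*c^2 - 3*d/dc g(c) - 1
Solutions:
 g(c) = C1 + c^4/4 + 4*c^3/9 + c^2*k/6 - c/3


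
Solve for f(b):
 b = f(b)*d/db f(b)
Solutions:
 f(b) = -sqrt(C1 + b^2)
 f(b) = sqrt(C1 + b^2)


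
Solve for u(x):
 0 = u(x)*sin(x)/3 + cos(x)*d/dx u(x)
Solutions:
 u(x) = C1*cos(x)^(1/3)


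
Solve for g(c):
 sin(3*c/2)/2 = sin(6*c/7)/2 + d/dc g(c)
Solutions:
 g(c) = C1 + 7*cos(6*c/7)/12 - cos(3*c/2)/3


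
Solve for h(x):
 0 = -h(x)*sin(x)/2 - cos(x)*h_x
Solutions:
 h(x) = C1*sqrt(cos(x))


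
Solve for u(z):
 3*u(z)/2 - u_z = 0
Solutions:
 u(z) = C1*exp(3*z/2)


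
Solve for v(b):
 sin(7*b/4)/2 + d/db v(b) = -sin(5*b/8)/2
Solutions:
 v(b) = C1 + 4*cos(5*b/8)/5 + 2*cos(7*b/4)/7


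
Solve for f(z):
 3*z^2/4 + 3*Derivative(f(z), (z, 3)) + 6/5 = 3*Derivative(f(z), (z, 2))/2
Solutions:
 f(z) = C1 + C2*z + C3*exp(z/2) + z^4/24 + z^3/3 + 12*z^2/5


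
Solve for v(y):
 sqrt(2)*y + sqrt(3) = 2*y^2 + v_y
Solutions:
 v(y) = C1 - 2*y^3/3 + sqrt(2)*y^2/2 + sqrt(3)*y


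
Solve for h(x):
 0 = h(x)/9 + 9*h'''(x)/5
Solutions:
 h(x) = C3*exp(-3^(2/3)*5^(1/3)*x/9) + (C1*sin(3^(1/6)*5^(1/3)*x/6) + C2*cos(3^(1/6)*5^(1/3)*x/6))*exp(3^(2/3)*5^(1/3)*x/18)


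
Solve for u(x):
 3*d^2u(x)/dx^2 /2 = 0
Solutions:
 u(x) = C1 + C2*x


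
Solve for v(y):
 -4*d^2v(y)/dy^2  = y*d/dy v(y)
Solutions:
 v(y) = C1 + C2*erf(sqrt(2)*y/4)


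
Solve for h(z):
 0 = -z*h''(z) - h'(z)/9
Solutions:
 h(z) = C1 + C2*z^(8/9)


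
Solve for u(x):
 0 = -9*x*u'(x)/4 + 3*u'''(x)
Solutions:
 u(x) = C1 + Integral(C2*airyai(6^(1/3)*x/2) + C3*airybi(6^(1/3)*x/2), x)


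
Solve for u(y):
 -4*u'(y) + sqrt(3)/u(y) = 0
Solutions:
 u(y) = -sqrt(C1 + 2*sqrt(3)*y)/2
 u(y) = sqrt(C1 + 2*sqrt(3)*y)/2


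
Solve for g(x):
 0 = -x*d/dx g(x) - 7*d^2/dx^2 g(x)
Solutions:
 g(x) = C1 + C2*erf(sqrt(14)*x/14)


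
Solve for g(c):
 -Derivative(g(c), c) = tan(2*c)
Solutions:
 g(c) = C1 + log(cos(2*c))/2


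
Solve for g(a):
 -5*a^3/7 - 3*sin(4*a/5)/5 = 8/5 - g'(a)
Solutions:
 g(a) = C1 + 5*a^4/28 + 8*a/5 - 3*cos(4*a/5)/4


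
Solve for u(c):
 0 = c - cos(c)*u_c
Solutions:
 u(c) = C1 + Integral(c/cos(c), c)


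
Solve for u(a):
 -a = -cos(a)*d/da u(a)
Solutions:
 u(a) = C1 + Integral(a/cos(a), a)


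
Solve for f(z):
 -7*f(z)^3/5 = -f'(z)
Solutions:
 f(z) = -sqrt(10)*sqrt(-1/(C1 + 7*z))/2
 f(z) = sqrt(10)*sqrt(-1/(C1 + 7*z))/2


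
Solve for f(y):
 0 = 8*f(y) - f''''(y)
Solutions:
 f(y) = C1*exp(-2^(3/4)*y) + C2*exp(2^(3/4)*y) + C3*sin(2^(3/4)*y) + C4*cos(2^(3/4)*y)


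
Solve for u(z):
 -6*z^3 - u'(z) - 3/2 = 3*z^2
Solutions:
 u(z) = C1 - 3*z^4/2 - z^3 - 3*z/2


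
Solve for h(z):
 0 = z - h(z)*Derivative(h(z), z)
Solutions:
 h(z) = -sqrt(C1 + z^2)
 h(z) = sqrt(C1 + z^2)


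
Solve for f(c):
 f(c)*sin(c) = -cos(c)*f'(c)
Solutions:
 f(c) = C1*cos(c)


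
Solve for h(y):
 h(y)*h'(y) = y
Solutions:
 h(y) = -sqrt(C1 + y^2)
 h(y) = sqrt(C1 + y^2)


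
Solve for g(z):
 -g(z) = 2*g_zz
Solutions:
 g(z) = C1*sin(sqrt(2)*z/2) + C2*cos(sqrt(2)*z/2)


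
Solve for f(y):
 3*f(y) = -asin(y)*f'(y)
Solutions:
 f(y) = C1*exp(-3*Integral(1/asin(y), y))


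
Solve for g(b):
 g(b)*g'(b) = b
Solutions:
 g(b) = -sqrt(C1 + b^2)
 g(b) = sqrt(C1 + b^2)


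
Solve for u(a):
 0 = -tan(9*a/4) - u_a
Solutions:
 u(a) = C1 + 4*log(cos(9*a/4))/9


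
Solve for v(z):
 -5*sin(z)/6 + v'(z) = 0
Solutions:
 v(z) = C1 - 5*cos(z)/6


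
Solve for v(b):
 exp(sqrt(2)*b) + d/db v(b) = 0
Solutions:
 v(b) = C1 - sqrt(2)*exp(sqrt(2)*b)/2


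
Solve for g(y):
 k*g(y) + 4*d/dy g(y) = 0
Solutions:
 g(y) = C1*exp(-k*y/4)


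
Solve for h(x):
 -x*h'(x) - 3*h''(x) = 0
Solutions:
 h(x) = C1 + C2*erf(sqrt(6)*x/6)


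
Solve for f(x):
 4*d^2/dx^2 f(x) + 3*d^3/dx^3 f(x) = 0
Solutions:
 f(x) = C1 + C2*x + C3*exp(-4*x/3)


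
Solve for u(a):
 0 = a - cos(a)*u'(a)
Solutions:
 u(a) = C1 + Integral(a/cos(a), a)


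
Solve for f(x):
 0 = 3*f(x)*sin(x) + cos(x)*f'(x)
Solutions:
 f(x) = C1*cos(x)^3


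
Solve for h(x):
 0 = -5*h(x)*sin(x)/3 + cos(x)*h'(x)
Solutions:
 h(x) = C1/cos(x)^(5/3)


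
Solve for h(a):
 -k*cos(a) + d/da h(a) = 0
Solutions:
 h(a) = C1 + k*sin(a)


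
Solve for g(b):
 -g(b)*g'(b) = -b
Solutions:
 g(b) = -sqrt(C1 + b^2)
 g(b) = sqrt(C1 + b^2)


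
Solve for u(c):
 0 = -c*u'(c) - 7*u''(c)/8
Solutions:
 u(c) = C1 + C2*erf(2*sqrt(7)*c/7)


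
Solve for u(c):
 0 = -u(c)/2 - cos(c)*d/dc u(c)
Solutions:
 u(c) = C1*(sin(c) - 1)^(1/4)/(sin(c) + 1)^(1/4)


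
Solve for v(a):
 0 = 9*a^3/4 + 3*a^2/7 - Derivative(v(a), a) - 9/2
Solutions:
 v(a) = C1 + 9*a^4/16 + a^3/7 - 9*a/2


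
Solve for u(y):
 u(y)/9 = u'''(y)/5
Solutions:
 u(y) = C3*exp(15^(1/3)*y/3) + (C1*sin(3^(5/6)*5^(1/3)*y/6) + C2*cos(3^(5/6)*5^(1/3)*y/6))*exp(-15^(1/3)*y/6)


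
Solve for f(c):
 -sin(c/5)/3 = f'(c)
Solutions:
 f(c) = C1 + 5*cos(c/5)/3


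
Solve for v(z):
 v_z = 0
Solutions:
 v(z) = C1


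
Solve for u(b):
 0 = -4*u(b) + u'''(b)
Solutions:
 u(b) = C3*exp(2^(2/3)*b) + (C1*sin(2^(2/3)*sqrt(3)*b/2) + C2*cos(2^(2/3)*sqrt(3)*b/2))*exp(-2^(2/3)*b/2)


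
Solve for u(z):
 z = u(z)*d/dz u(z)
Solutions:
 u(z) = -sqrt(C1 + z^2)
 u(z) = sqrt(C1 + z^2)


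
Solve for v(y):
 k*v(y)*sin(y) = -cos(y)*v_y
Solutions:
 v(y) = C1*exp(k*log(cos(y)))


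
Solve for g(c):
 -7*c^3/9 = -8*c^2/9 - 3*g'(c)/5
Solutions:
 g(c) = C1 + 35*c^4/108 - 40*c^3/81


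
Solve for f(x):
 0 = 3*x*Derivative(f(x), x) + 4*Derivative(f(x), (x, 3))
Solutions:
 f(x) = C1 + Integral(C2*airyai(-6^(1/3)*x/2) + C3*airybi(-6^(1/3)*x/2), x)


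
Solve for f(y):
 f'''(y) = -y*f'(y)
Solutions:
 f(y) = C1 + Integral(C2*airyai(-y) + C3*airybi(-y), y)


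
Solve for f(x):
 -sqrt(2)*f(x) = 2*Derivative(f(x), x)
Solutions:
 f(x) = C1*exp(-sqrt(2)*x/2)


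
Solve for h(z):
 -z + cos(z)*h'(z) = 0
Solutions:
 h(z) = C1 + Integral(z/cos(z), z)


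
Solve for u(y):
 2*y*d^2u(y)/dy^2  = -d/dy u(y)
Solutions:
 u(y) = C1 + C2*sqrt(y)


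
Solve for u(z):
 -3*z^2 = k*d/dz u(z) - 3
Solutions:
 u(z) = C1 - z^3/k + 3*z/k


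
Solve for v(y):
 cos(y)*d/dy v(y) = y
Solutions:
 v(y) = C1 + Integral(y/cos(y), y)


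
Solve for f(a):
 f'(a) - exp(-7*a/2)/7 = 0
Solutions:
 f(a) = C1 - 2*exp(-7*a/2)/49


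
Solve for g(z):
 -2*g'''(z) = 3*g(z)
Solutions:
 g(z) = C3*exp(-2^(2/3)*3^(1/3)*z/2) + (C1*sin(2^(2/3)*3^(5/6)*z/4) + C2*cos(2^(2/3)*3^(5/6)*z/4))*exp(2^(2/3)*3^(1/3)*z/4)


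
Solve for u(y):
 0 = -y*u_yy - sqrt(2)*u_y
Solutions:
 u(y) = C1 + C2*y^(1 - sqrt(2))


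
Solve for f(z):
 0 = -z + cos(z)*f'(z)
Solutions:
 f(z) = C1 + Integral(z/cos(z), z)


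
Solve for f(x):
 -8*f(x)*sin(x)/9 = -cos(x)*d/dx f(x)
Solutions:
 f(x) = C1/cos(x)^(8/9)


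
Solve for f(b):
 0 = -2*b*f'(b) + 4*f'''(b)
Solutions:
 f(b) = C1 + Integral(C2*airyai(2^(2/3)*b/2) + C3*airybi(2^(2/3)*b/2), b)


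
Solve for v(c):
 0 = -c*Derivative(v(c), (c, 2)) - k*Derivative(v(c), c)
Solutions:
 v(c) = C1 + c^(1 - re(k))*(C2*sin(log(c)*Abs(im(k))) + C3*cos(log(c)*im(k)))


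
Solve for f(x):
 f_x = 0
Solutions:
 f(x) = C1


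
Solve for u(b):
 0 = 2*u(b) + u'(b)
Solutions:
 u(b) = C1*exp(-2*b)


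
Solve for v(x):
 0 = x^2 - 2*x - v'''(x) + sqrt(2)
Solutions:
 v(x) = C1 + C2*x + C3*x^2 + x^5/60 - x^4/12 + sqrt(2)*x^3/6


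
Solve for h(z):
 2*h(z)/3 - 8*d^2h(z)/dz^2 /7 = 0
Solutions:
 h(z) = C1*exp(-sqrt(21)*z/6) + C2*exp(sqrt(21)*z/6)


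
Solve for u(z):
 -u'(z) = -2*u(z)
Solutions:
 u(z) = C1*exp(2*z)


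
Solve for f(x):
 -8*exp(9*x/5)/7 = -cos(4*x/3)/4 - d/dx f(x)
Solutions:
 f(x) = C1 + 40*exp(9*x/5)/63 - 3*sin(4*x/3)/16


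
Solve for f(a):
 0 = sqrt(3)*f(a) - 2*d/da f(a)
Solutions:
 f(a) = C1*exp(sqrt(3)*a/2)


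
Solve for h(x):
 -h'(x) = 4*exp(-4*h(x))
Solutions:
 h(x) = log(-I*(C1 - 16*x)^(1/4))
 h(x) = log(I*(C1 - 16*x)^(1/4))
 h(x) = log(-(C1 - 16*x)^(1/4))
 h(x) = log(C1 - 16*x)/4


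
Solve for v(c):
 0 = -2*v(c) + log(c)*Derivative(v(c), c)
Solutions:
 v(c) = C1*exp(2*li(c))


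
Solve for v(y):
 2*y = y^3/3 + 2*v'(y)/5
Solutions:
 v(y) = C1 - 5*y^4/24 + 5*y^2/2


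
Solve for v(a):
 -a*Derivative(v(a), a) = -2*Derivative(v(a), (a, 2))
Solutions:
 v(a) = C1 + C2*erfi(a/2)


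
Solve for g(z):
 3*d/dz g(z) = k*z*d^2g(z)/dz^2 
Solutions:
 g(z) = C1 + z^(((re(k) + 3)*re(k) + im(k)^2)/(re(k)^2 + im(k)^2))*(C2*sin(3*log(z)*Abs(im(k))/(re(k)^2 + im(k)^2)) + C3*cos(3*log(z)*im(k)/(re(k)^2 + im(k)^2)))


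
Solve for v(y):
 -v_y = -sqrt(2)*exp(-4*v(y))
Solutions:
 v(y) = log(-I*(C1 + 4*sqrt(2)*y)^(1/4))
 v(y) = log(I*(C1 + 4*sqrt(2)*y)^(1/4))
 v(y) = log(-(C1 + 4*sqrt(2)*y)^(1/4))
 v(y) = log(C1 + 4*sqrt(2)*y)/4


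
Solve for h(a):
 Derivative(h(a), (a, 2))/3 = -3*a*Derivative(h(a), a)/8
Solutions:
 h(a) = C1 + C2*erf(3*a/4)


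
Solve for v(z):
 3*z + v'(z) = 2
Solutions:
 v(z) = C1 - 3*z^2/2 + 2*z


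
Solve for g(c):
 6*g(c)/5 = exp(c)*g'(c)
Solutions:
 g(c) = C1*exp(-6*exp(-c)/5)


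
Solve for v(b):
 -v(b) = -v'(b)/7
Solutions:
 v(b) = C1*exp(7*b)


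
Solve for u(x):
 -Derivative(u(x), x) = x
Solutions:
 u(x) = C1 - x^2/2


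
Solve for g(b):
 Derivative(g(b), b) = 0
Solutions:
 g(b) = C1


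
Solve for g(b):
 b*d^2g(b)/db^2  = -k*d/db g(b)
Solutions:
 g(b) = C1 + b^(1 - re(k))*(C2*sin(log(b)*Abs(im(k))) + C3*cos(log(b)*im(k)))


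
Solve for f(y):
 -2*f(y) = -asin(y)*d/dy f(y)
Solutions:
 f(y) = C1*exp(2*Integral(1/asin(y), y))


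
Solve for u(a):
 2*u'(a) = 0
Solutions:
 u(a) = C1


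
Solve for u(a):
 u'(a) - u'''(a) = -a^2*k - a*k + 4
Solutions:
 u(a) = C1 + C2*exp(-a) + C3*exp(a) - a^3*k/3 - a^2*k/2 - 2*a*k + 4*a


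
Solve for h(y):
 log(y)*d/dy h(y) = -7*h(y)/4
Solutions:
 h(y) = C1*exp(-7*li(y)/4)


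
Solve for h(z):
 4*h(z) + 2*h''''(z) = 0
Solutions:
 h(z) = (C1*sin(2^(3/4)*z/2) + C2*cos(2^(3/4)*z/2))*exp(-2^(3/4)*z/2) + (C3*sin(2^(3/4)*z/2) + C4*cos(2^(3/4)*z/2))*exp(2^(3/4)*z/2)


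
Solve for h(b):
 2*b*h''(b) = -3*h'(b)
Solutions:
 h(b) = C1 + C2/sqrt(b)


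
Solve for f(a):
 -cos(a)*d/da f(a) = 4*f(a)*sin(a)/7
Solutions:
 f(a) = C1*cos(a)^(4/7)


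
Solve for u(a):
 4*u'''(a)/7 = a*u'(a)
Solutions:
 u(a) = C1 + Integral(C2*airyai(14^(1/3)*a/2) + C3*airybi(14^(1/3)*a/2), a)


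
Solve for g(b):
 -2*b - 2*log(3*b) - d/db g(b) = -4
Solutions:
 g(b) = C1 - b^2 - 2*b*log(b) - b*log(9) + 6*b


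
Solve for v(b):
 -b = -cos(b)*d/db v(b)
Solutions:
 v(b) = C1 + Integral(b/cos(b), b)


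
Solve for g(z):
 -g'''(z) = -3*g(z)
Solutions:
 g(z) = C3*exp(3^(1/3)*z) + (C1*sin(3^(5/6)*z/2) + C2*cos(3^(5/6)*z/2))*exp(-3^(1/3)*z/2)


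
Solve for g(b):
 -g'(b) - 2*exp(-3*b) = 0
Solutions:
 g(b) = C1 + 2*exp(-3*b)/3


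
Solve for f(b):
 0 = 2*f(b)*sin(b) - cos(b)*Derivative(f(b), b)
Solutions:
 f(b) = C1/cos(b)^2


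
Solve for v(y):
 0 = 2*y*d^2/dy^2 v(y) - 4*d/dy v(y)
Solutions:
 v(y) = C1 + C2*y^3


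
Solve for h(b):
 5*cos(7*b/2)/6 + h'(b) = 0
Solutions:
 h(b) = C1 - 5*sin(7*b/2)/21


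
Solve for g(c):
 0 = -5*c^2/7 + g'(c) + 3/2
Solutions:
 g(c) = C1 + 5*c^3/21 - 3*c/2


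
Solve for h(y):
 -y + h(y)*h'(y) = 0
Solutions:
 h(y) = -sqrt(C1 + y^2)
 h(y) = sqrt(C1 + y^2)


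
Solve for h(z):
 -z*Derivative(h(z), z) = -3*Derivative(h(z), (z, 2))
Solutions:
 h(z) = C1 + C2*erfi(sqrt(6)*z/6)


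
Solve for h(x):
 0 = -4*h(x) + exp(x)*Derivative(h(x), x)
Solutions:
 h(x) = C1*exp(-4*exp(-x))


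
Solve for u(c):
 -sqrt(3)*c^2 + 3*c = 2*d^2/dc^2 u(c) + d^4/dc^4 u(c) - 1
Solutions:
 u(c) = C1 + C2*c + C3*sin(sqrt(2)*c) + C4*cos(sqrt(2)*c) - sqrt(3)*c^4/24 + c^3/4 + c^2*(1 + sqrt(3))/4


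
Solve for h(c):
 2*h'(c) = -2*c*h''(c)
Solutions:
 h(c) = C1 + C2*log(c)


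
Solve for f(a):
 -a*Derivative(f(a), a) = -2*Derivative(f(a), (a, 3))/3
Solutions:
 f(a) = C1 + Integral(C2*airyai(2^(2/3)*3^(1/3)*a/2) + C3*airybi(2^(2/3)*3^(1/3)*a/2), a)


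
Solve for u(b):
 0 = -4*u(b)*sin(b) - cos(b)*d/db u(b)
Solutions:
 u(b) = C1*cos(b)^4


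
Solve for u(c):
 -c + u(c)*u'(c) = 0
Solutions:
 u(c) = -sqrt(C1 + c^2)
 u(c) = sqrt(C1 + c^2)


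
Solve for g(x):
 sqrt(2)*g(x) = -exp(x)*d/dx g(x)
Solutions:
 g(x) = C1*exp(sqrt(2)*exp(-x))


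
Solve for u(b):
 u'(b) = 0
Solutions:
 u(b) = C1


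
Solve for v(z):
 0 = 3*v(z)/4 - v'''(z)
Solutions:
 v(z) = C3*exp(6^(1/3)*z/2) + (C1*sin(2^(1/3)*3^(5/6)*z/4) + C2*cos(2^(1/3)*3^(5/6)*z/4))*exp(-6^(1/3)*z/4)


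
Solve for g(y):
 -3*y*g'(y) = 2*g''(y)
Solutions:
 g(y) = C1 + C2*erf(sqrt(3)*y/2)


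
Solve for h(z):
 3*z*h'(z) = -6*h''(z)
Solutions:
 h(z) = C1 + C2*erf(z/2)


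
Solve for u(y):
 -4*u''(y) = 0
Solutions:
 u(y) = C1 + C2*y


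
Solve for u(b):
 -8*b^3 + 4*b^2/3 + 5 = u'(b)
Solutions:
 u(b) = C1 - 2*b^4 + 4*b^3/9 + 5*b


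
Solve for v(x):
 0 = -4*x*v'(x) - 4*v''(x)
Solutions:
 v(x) = C1 + C2*erf(sqrt(2)*x/2)


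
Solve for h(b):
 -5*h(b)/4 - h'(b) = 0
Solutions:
 h(b) = C1*exp(-5*b/4)


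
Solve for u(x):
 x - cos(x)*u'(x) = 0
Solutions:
 u(x) = C1 + Integral(x/cos(x), x)


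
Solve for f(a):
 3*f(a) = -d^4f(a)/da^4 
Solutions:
 f(a) = (C1*sin(sqrt(2)*3^(1/4)*a/2) + C2*cos(sqrt(2)*3^(1/4)*a/2))*exp(-sqrt(2)*3^(1/4)*a/2) + (C3*sin(sqrt(2)*3^(1/4)*a/2) + C4*cos(sqrt(2)*3^(1/4)*a/2))*exp(sqrt(2)*3^(1/4)*a/2)


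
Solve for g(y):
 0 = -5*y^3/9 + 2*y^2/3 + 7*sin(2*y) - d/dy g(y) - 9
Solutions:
 g(y) = C1 - 5*y^4/36 + 2*y^3/9 - 9*y - 7*cos(2*y)/2


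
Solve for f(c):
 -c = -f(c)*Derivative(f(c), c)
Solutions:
 f(c) = -sqrt(C1 + c^2)
 f(c) = sqrt(C1 + c^2)


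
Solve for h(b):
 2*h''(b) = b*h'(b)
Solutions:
 h(b) = C1 + C2*erfi(b/2)


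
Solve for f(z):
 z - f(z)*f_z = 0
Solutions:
 f(z) = -sqrt(C1 + z^2)
 f(z) = sqrt(C1 + z^2)


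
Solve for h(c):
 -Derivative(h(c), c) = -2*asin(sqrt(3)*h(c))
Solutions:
 Integral(1/asin(sqrt(3)*_y), (_y, h(c))) = C1 + 2*c


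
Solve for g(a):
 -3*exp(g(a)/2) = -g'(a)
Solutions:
 g(a) = 2*log(-1/(C1 + 3*a)) + 2*log(2)


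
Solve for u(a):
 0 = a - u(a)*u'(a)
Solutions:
 u(a) = -sqrt(C1 + a^2)
 u(a) = sqrt(C1 + a^2)


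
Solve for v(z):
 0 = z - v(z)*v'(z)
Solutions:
 v(z) = -sqrt(C1 + z^2)
 v(z) = sqrt(C1 + z^2)


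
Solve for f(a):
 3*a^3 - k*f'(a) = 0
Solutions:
 f(a) = C1 + 3*a^4/(4*k)


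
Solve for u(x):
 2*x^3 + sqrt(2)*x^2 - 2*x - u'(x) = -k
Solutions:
 u(x) = C1 + k*x + x^4/2 + sqrt(2)*x^3/3 - x^2


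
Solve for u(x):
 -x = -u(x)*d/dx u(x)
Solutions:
 u(x) = -sqrt(C1 + x^2)
 u(x) = sqrt(C1 + x^2)


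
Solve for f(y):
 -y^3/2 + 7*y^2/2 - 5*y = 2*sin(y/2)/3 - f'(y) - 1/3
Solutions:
 f(y) = C1 + y^4/8 - 7*y^3/6 + 5*y^2/2 - y/3 - 4*cos(y/2)/3


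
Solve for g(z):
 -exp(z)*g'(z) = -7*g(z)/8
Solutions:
 g(z) = C1*exp(-7*exp(-z)/8)


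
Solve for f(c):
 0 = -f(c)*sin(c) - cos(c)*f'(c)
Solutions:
 f(c) = C1*cos(c)


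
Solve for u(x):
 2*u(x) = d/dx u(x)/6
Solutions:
 u(x) = C1*exp(12*x)


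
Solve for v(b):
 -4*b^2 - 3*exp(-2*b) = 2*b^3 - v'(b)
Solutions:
 v(b) = C1 + b^4/2 + 4*b^3/3 - 3*exp(-2*b)/2


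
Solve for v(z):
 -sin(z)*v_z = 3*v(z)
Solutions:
 v(z) = C1*(cos(z) + 1)^(3/2)/(cos(z) - 1)^(3/2)


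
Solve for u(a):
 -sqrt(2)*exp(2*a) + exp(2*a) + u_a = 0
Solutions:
 u(a) = C1 - exp(2*a)/2 + sqrt(2)*exp(2*a)/2


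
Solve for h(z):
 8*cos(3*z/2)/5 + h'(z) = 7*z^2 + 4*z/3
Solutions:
 h(z) = C1 + 7*z^3/3 + 2*z^2/3 - 16*sin(3*z/2)/15


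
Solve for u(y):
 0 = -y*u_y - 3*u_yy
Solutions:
 u(y) = C1 + C2*erf(sqrt(6)*y/6)


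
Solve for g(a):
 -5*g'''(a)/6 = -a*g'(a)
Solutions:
 g(a) = C1 + Integral(C2*airyai(5^(2/3)*6^(1/3)*a/5) + C3*airybi(5^(2/3)*6^(1/3)*a/5), a)


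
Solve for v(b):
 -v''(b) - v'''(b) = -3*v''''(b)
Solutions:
 v(b) = C1 + C2*b + C3*exp(b*(1 - sqrt(13))/6) + C4*exp(b*(1 + sqrt(13))/6)


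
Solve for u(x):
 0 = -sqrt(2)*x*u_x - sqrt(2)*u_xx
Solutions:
 u(x) = C1 + C2*erf(sqrt(2)*x/2)


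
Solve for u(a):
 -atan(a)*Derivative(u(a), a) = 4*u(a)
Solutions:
 u(a) = C1*exp(-4*Integral(1/atan(a), a))


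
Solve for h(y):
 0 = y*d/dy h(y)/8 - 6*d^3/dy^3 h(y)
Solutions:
 h(y) = C1 + Integral(C2*airyai(6^(2/3)*y/12) + C3*airybi(6^(2/3)*y/12), y)


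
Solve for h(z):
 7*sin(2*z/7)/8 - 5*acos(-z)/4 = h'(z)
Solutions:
 h(z) = C1 - 5*z*acos(-z)/4 - 5*sqrt(1 - z^2)/4 - 49*cos(2*z/7)/16


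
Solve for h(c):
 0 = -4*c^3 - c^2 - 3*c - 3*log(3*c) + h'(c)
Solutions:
 h(c) = C1 + c^4 + c^3/3 + 3*c^2/2 + 3*c*log(c) - 3*c + c*log(27)


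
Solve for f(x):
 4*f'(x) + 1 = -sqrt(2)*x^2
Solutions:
 f(x) = C1 - sqrt(2)*x^3/12 - x/4


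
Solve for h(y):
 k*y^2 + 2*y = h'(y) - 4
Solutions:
 h(y) = C1 + k*y^3/3 + y^2 + 4*y


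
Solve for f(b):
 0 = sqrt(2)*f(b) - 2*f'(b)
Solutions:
 f(b) = C1*exp(sqrt(2)*b/2)


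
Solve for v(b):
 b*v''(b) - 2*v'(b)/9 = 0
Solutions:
 v(b) = C1 + C2*b^(11/9)


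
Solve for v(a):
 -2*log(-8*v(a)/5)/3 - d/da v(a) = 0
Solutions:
 3*Integral(1/(log(-_y) - log(5) + 3*log(2)), (_y, v(a)))/2 = C1 - a


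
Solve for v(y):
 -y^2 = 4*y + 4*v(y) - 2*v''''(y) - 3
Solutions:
 v(y) = C1*exp(-2^(1/4)*y) + C2*exp(2^(1/4)*y) + C3*sin(2^(1/4)*y) + C4*cos(2^(1/4)*y) - y^2/4 - y + 3/4


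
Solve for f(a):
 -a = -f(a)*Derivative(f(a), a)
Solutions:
 f(a) = -sqrt(C1 + a^2)
 f(a) = sqrt(C1 + a^2)


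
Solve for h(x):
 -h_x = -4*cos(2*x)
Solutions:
 h(x) = C1 + 2*sin(2*x)


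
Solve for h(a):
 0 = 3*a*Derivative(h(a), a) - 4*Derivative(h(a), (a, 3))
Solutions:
 h(a) = C1 + Integral(C2*airyai(6^(1/3)*a/2) + C3*airybi(6^(1/3)*a/2), a)


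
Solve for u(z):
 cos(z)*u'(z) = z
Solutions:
 u(z) = C1 + Integral(z/cos(z), z)


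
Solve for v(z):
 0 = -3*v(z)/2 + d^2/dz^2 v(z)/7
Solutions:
 v(z) = C1*exp(-sqrt(42)*z/2) + C2*exp(sqrt(42)*z/2)


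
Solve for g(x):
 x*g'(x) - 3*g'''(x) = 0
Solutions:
 g(x) = C1 + Integral(C2*airyai(3^(2/3)*x/3) + C3*airybi(3^(2/3)*x/3), x)


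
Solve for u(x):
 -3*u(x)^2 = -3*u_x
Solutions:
 u(x) = -1/(C1 + x)


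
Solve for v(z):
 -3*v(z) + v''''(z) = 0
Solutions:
 v(z) = C1*exp(-3^(1/4)*z) + C2*exp(3^(1/4)*z) + C3*sin(3^(1/4)*z) + C4*cos(3^(1/4)*z)


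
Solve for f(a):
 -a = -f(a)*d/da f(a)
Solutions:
 f(a) = -sqrt(C1 + a^2)
 f(a) = sqrt(C1 + a^2)


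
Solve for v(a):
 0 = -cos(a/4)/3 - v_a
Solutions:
 v(a) = C1 - 4*sin(a/4)/3


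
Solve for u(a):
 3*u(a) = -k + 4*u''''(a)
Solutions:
 u(a) = C1*exp(-sqrt(2)*3^(1/4)*a/2) + C2*exp(sqrt(2)*3^(1/4)*a/2) + C3*sin(sqrt(2)*3^(1/4)*a/2) + C4*cos(sqrt(2)*3^(1/4)*a/2) - k/3


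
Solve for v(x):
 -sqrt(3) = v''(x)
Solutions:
 v(x) = C1 + C2*x - sqrt(3)*x^2/2


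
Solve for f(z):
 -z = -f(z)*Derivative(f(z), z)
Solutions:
 f(z) = -sqrt(C1 + z^2)
 f(z) = sqrt(C1 + z^2)


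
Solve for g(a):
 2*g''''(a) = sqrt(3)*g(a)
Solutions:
 g(a) = C1*exp(-2^(3/4)*3^(1/8)*a/2) + C2*exp(2^(3/4)*3^(1/8)*a/2) + C3*sin(2^(3/4)*3^(1/8)*a/2) + C4*cos(2^(3/4)*3^(1/8)*a/2)


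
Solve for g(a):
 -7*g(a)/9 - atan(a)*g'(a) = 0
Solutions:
 g(a) = C1*exp(-7*Integral(1/atan(a), a)/9)


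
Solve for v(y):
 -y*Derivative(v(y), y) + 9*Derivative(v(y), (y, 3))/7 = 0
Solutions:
 v(y) = C1 + Integral(C2*airyai(21^(1/3)*y/3) + C3*airybi(21^(1/3)*y/3), y)


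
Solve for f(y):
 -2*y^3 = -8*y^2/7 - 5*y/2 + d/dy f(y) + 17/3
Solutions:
 f(y) = C1 - y^4/2 + 8*y^3/21 + 5*y^2/4 - 17*y/3


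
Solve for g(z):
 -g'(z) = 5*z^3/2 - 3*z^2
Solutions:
 g(z) = C1 - 5*z^4/8 + z^3


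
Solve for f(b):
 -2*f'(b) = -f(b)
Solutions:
 f(b) = C1*exp(b/2)


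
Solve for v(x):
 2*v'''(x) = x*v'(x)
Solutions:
 v(x) = C1 + Integral(C2*airyai(2^(2/3)*x/2) + C3*airybi(2^(2/3)*x/2), x)


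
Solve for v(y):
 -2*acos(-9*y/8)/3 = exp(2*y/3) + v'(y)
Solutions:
 v(y) = C1 - 2*y*acos(-9*y/8)/3 - 2*sqrt(64 - 81*y^2)/27 - 3*exp(2*y/3)/2


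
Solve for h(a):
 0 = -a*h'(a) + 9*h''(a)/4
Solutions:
 h(a) = C1 + C2*erfi(sqrt(2)*a/3)


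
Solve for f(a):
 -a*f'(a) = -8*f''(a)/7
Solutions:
 f(a) = C1 + C2*erfi(sqrt(7)*a/4)


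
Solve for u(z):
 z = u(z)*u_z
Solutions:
 u(z) = -sqrt(C1 + z^2)
 u(z) = sqrt(C1 + z^2)


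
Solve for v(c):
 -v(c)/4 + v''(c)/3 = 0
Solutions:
 v(c) = C1*exp(-sqrt(3)*c/2) + C2*exp(sqrt(3)*c/2)


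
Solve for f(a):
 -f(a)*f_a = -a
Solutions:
 f(a) = -sqrt(C1 + a^2)
 f(a) = sqrt(C1 + a^2)


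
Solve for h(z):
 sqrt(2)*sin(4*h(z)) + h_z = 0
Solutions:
 h(z) = -acos((-C1 - exp(8*sqrt(2)*z))/(C1 - exp(8*sqrt(2)*z)))/4 + pi/2
 h(z) = acos((-C1 - exp(8*sqrt(2)*z))/(C1 - exp(8*sqrt(2)*z)))/4


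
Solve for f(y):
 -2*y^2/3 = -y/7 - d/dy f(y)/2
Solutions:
 f(y) = C1 + 4*y^3/9 - y^2/7


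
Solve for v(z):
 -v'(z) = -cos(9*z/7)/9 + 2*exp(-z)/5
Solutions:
 v(z) = C1 + 7*sin(9*z/7)/81 + 2*exp(-z)/5


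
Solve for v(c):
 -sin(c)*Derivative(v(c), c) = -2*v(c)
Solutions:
 v(c) = C1*(cos(c) - 1)/(cos(c) + 1)


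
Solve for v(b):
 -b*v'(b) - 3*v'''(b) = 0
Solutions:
 v(b) = C1 + Integral(C2*airyai(-3^(2/3)*b/3) + C3*airybi(-3^(2/3)*b/3), b)


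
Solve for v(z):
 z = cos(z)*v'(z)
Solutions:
 v(z) = C1 + Integral(z/cos(z), z)


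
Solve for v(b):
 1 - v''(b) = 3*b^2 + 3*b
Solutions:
 v(b) = C1 + C2*b - b^4/4 - b^3/2 + b^2/2


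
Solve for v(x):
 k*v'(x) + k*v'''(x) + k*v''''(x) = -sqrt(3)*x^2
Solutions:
 v(x) = C1 + C2*exp(x*(-4 + 2*2^(1/3)/(3*sqrt(93) + 29)^(1/3) + 2^(2/3)*(3*sqrt(93) + 29)^(1/3))/12)*sin(2^(1/3)*sqrt(3)*x*(-2^(1/3)*(3*sqrt(93) + 29)^(1/3) + 2/(3*sqrt(93) + 29)^(1/3))/12) + C3*exp(x*(-4 + 2*2^(1/3)/(3*sqrt(93) + 29)^(1/3) + 2^(2/3)*(3*sqrt(93) + 29)^(1/3))/12)*cos(2^(1/3)*sqrt(3)*x*(-2^(1/3)*(3*sqrt(93) + 29)^(1/3) + 2/(3*sqrt(93) + 29)^(1/3))/12) + C4*exp(-x*(2*2^(1/3)/(3*sqrt(93) + 29)^(1/3) + 2 + 2^(2/3)*(3*sqrt(93) + 29)^(1/3))/6) - sqrt(3)*x^3/(3*k) + 2*sqrt(3)*x/k


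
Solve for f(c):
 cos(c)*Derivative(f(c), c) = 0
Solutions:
 f(c) = C1


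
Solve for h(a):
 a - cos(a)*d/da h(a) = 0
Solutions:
 h(a) = C1 + Integral(a/cos(a), a)


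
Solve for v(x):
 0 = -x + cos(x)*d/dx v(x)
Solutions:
 v(x) = C1 + Integral(x/cos(x), x)


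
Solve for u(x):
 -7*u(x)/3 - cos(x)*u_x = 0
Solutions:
 u(x) = C1*(sin(x) - 1)^(7/6)/(sin(x) + 1)^(7/6)


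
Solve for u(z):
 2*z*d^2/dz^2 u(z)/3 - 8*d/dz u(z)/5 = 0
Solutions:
 u(z) = C1 + C2*z^(17/5)


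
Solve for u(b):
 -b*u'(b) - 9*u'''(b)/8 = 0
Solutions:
 u(b) = C1 + Integral(C2*airyai(-2*3^(1/3)*b/3) + C3*airybi(-2*3^(1/3)*b/3), b)


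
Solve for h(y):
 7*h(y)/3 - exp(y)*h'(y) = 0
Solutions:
 h(y) = C1*exp(-7*exp(-y)/3)


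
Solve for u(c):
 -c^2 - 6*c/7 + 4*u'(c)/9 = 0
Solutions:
 u(c) = C1 + 3*c^3/4 + 27*c^2/28


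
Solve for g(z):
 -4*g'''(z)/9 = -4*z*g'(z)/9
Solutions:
 g(z) = C1 + Integral(C2*airyai(z) + C3*airybi(z), z)


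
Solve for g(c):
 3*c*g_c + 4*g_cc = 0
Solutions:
 g(c) = C1 + C2*erf(sqrt(6)*c/4)


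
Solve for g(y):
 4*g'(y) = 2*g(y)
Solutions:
 g(y) = C1*exp(y/2)


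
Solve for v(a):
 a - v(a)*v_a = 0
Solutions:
 v(a) = -sqrt(C1 + a^2)
 v(a) = sqrt(C1 + a^2)


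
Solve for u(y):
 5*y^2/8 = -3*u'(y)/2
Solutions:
 u(y) = C1 - 5*y^3/36
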